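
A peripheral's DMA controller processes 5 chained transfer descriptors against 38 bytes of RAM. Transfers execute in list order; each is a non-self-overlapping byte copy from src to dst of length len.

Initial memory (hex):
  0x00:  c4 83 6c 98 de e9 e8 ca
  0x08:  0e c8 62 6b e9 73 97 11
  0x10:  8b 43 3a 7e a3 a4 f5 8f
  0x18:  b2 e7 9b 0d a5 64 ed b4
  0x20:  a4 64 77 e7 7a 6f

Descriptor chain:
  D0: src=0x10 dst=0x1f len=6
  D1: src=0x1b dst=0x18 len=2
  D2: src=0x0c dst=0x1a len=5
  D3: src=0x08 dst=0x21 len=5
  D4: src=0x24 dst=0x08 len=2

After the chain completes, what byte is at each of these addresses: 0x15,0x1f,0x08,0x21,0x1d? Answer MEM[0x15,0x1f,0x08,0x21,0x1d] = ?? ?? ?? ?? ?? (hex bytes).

MEM[0x15,0x1f,0x08,0x21,0x1d] = a4 8b 6b 0e 11

D0: mem[0x1f..0x24] <- [8b 43 3a 7e a3 a4]
D1: mem[0x18..0x19] <- [0d a5]
D2: mem[0x1a..0x1e] <- [e9 73 97 11 8b]
D3: mem[0x21..0x25] <- [0e c8 62 6b e9]
D4: mem[0x08..0x09] <- [6b e9]
query mem[0x15]=0xa4, mem[0x1f]=0x8b, mem[0x08]=0x6b, mem[0x21]=0x0e, mem[0x1d]=0x11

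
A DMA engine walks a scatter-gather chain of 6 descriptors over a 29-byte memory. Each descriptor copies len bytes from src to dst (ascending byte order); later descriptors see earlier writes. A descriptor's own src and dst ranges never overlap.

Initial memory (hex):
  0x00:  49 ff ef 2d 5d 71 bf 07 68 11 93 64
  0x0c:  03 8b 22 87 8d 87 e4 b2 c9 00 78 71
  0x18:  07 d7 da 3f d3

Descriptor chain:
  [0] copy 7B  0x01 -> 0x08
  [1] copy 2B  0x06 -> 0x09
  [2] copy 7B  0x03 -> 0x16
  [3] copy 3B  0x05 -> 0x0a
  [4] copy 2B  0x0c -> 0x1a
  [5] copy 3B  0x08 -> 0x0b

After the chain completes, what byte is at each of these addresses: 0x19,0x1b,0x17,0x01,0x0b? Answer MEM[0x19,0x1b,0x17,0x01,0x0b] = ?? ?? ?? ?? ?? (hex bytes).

MEM[0x19,0x1b,0x17,0x01,0x0b] = bf bf 5d ff ff

[0] 0x01->0x08 len=7 : ff ef 2d 5d 71 bf 07
[1] 0x06->0x09 len=2 : bf 07
[2] 0x03->0x16 len=7 : 2d 5d 71 bf 07 ff bf
[3] 0x05->0x0a len=3 : 71 bf 07
[4] 0x0c->0x1a len=2 : 07 bf
[5] 0x08->0x0b len=3 : ff bf 71
query mem[0x19]=0xbf, mem[0x1b]=0xbf, mem[0x17]=0x5d, mem[0x01]=0xff, mem[0x0b]=0xff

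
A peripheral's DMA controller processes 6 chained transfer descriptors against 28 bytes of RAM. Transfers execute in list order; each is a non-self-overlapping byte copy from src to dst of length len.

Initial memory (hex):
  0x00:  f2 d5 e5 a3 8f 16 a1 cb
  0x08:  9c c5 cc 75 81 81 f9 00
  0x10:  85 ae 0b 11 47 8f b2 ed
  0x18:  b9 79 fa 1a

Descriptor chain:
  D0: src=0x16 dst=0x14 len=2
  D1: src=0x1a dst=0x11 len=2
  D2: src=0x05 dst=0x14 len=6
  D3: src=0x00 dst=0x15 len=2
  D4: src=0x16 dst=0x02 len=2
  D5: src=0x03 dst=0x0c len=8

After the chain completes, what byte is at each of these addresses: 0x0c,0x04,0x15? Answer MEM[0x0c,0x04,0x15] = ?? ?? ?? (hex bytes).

  after D0: wrote 2B at 0x14 = b2ed
  after D1: wrote 2B at 0x11 = fa1a
  after D2: wrote 6B at 0x14 = 16a1cb9cc5cc
  after D3: wrote 2B at 0x15 = f2d5
  after D4: wrote 2B at 0x02 = d59c
  after D5: wrote 8B at 0x0c = 9c8f16a1cb9cc5cc
query mem[0x0c]=0x9c, mem[0x04]=0x8f, mem[0x15]=0xf2

MEM[0x0c,0x04,0x15] = 9c 8f f2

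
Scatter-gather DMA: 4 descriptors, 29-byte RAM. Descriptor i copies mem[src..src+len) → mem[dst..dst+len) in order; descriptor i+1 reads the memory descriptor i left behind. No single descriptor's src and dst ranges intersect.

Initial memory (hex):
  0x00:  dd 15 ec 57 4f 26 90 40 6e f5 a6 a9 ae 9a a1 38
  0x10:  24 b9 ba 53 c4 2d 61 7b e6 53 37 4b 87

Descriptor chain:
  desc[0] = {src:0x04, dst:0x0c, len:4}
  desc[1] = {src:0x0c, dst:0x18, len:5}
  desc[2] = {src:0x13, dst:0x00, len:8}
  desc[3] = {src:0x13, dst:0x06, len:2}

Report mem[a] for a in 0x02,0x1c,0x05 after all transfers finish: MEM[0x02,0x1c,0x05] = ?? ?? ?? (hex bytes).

D0: mem[0x0c..0x0f] <- [4f 26 90 40]
D1: mem[0x18..0x1c] <- [4f 26 90 40 24]
D2: mem[0x00..0x07] <- [53 c4 2d 61 7b 4f 26 90]
D3: mem[0x06..0x07] <- [53 c4]
query mem[0x02]=0x2d, mem[0x1c]=0x24, mem[0x05]=0x4f

MEM[0x02,0x1c,0x05] = 2d 24 4f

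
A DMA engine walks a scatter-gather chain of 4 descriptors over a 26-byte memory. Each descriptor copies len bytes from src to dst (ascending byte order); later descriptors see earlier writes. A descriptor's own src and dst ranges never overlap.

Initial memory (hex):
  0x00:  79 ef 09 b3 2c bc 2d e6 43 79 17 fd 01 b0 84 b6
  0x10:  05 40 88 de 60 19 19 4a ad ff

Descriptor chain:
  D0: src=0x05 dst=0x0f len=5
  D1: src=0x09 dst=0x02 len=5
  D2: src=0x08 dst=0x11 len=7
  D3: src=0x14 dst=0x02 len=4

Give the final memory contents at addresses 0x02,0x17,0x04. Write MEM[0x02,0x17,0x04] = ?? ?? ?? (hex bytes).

MEM[0x02,0x17,0x04] = fd 84 b0

[0] 0x05->0x0f len=5 : bc 2d e6 43 79
[1] 0x09->0x02 len=5 : 79 17 fd 01 b0
[2] 0x08->0x11 len=7 : 43 79 17 fd 01 b0 84
[3] 0x14->0x02 len=4 : fd 01 b0 84
query mem[0x02]=0xfd, mem[0x17]=0x84, mem[0x04]=0xb0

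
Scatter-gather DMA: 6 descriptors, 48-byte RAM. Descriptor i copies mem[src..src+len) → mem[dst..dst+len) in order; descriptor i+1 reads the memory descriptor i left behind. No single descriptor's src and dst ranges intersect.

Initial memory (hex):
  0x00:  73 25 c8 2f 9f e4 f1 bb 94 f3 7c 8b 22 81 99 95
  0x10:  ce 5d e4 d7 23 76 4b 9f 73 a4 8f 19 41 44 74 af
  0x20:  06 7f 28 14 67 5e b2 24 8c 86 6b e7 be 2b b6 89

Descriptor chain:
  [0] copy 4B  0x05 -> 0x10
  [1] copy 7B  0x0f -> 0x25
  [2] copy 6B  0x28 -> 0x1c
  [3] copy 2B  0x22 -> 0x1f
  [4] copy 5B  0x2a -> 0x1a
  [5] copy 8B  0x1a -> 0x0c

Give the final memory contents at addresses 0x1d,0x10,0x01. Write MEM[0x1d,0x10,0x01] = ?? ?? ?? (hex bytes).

[0] 0x05->0x10 len=4 : e4 f1 bb 94
[1] 0x0f->0x25 len=7 : 95 e4 f1 bb 94 23 76
[2] 0x28->0x1c len=6 : bb 94 23 76 be 2b
[3] 0x22->0x1f len=2 : 28 14
[4] 0x2a->0x1a len=5 : 23 76 be 2b b6
[5] 0x1a->0x0c len=8 : 23 76 be 2b b6 28 14 2b
query mem[0x1d]=0x2b, mem[0x10]=0xb6, mem[0x01]=0x25

MEM[0x1d,0x10,0x01] = 2b b6 25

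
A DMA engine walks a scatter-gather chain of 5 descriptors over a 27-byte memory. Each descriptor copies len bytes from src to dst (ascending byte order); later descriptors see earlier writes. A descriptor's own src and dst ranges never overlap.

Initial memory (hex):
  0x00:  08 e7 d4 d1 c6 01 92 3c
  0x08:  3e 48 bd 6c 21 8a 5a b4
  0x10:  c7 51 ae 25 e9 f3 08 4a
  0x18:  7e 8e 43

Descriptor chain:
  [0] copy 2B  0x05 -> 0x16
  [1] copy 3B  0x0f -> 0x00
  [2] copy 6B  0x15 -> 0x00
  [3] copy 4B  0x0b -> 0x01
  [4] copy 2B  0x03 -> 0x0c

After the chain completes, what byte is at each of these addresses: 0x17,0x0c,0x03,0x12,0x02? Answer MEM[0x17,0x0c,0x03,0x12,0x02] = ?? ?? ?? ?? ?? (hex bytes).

MEM[0x17,0x0c,0x03,0x12,0x02] = 92 8a 8a ae 21

#0 dst[0x16+2] := {0x01,0x92}
#1 dst[0x00+3] := {0xb4,0xc7,0x51}
#2 dst[0x00+6] := {0xf3,0x01,0x92,0x7e,0x8e,0x43}
#3 dst[0x01+4] := {0x6c,0x21,0x8a,0x5a}
#4 dst[0x0c+2] := {0x8a,0x5a}
query mem[0x17]=0x92, mem[0x0c]=0x8a, mem[0x03]=0x8a, mem[0x12]=0xae, mem[0x02]=0x21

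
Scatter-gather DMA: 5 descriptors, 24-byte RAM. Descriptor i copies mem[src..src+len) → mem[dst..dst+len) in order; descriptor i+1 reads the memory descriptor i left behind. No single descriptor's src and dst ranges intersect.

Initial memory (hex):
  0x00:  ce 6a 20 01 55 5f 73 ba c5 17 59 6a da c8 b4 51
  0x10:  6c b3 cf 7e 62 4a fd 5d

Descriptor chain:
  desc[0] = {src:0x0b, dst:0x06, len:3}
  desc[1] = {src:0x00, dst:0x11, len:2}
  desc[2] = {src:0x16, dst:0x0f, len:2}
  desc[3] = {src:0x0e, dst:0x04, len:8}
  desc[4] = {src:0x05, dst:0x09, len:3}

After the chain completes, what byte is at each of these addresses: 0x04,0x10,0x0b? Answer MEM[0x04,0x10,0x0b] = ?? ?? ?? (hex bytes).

D0: mem[0x06..0x08] <- [6a da c8]
D1: mem[0x11..0x12] <- [ce 6a]
D2: mem[0x0f..0x10] <- [fd 5d]
D3: mem[0x04..0x0b] <- [b4 fd 5d ce 6a 7e 62 4a]
D4: mem[0x09..0x0b] <- [fd 5d ce]
query mem[0x04]=0xb4, mem[0x10]=0x5d, mem[0x0b]=0xce

MEM[0x04,0x10,0x0b] = b4 5d ce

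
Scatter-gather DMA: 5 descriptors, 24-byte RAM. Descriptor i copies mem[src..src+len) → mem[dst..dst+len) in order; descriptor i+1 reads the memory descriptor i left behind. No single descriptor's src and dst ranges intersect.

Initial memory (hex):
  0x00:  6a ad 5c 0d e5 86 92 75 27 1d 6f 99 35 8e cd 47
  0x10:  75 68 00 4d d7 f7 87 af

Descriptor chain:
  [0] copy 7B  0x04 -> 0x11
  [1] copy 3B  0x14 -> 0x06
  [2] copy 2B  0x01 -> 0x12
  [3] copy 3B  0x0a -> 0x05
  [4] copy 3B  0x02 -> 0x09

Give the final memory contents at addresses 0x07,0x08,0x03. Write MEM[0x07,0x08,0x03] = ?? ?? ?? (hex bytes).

[0] 0x04->0x11 len=7 : e5 86 92 75 27 1d 6f
[1] 0x14->0x06 len=3 : 75 27 1d
[2] 0x01->0x12 len=2 : ad 5c
[3] 0x0a->0x05 len=3 : 6f 99 35
[4] 0x02->0x09 len=3 : 5c 0d e5
query mem[0x07]=0x35, mem[0x08]=0x1d, mem[0x03]=0x0d

MEM[0x07,0x08,0x03] = 35 1d 0d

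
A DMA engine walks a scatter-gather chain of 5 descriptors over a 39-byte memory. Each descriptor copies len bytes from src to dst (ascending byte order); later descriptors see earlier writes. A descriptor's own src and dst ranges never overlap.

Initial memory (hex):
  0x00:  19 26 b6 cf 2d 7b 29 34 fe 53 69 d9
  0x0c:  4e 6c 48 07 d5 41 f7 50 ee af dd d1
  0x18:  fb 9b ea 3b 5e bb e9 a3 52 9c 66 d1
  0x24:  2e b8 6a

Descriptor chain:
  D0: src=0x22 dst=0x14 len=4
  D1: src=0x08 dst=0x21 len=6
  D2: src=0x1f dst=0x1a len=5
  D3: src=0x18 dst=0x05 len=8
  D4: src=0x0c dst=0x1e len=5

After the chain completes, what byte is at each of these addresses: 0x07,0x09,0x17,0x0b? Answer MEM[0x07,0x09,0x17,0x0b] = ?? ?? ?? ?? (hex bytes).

MEM[0x07,0x09,0x17,0x0b] = a3 fe b8 69

  after D0: wrote 4B at 0x14 = 66d12eb8
  after D1: wrote 6B at 0x21 = fe5369d94e6c
  after D2: wrote 5B at 0x1a = a352fe5369
  after D3: wrote 8B at 0x05 = fb9ba352fe5369a3
  after D4: wrote 5B at 0x1e = a36c4807d5
query mem[0x07]=0xa3, mem[0x09]=0xfe, mem[0x17]=0xb8, mem[0x0b]=0x69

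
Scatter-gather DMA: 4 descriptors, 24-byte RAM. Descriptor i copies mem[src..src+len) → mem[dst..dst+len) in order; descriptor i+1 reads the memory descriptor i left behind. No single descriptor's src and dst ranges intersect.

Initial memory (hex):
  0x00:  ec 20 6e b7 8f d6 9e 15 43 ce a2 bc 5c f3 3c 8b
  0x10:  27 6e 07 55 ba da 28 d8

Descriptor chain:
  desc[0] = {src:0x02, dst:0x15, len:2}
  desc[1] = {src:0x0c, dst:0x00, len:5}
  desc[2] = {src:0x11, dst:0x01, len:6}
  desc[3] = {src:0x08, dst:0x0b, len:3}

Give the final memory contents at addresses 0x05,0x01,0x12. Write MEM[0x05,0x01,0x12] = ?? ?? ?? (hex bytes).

  after D0: wrote 2B at 0x15 = 6eb7
  after D1: wrote 5B at 0x00 = 5cf33c8b27
  after D2: wrote 6B at 0x01 = 6e0755ba6eb7
  after D3: wrote 3B at 0x0b = 43cea2
query mem[0x05]=0x6e, mem[0x01]=0x6e, mem[0x12]=0x07

MEM[0x05,0x01,0x12] = 6e 6e 07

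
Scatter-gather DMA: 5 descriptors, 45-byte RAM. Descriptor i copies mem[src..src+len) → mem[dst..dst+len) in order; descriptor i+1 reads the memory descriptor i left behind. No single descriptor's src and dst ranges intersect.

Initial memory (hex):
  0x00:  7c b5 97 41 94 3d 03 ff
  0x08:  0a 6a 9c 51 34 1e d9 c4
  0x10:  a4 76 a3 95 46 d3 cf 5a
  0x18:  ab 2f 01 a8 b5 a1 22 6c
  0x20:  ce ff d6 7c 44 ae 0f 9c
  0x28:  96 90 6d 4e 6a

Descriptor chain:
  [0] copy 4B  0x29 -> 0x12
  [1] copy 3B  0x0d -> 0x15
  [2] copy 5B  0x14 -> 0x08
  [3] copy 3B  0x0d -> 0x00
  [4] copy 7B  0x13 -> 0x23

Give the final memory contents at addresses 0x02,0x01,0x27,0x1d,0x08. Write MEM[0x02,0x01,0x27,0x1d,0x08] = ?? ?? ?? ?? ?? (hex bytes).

  after D0: wrote 4B at 0x12 = 906d4e6a
  after D1: wrote 3B at 0x15 = 1ed9c4
  after D2: wrote 5B at 0x08 = 4e1ed9c4ab
  after D3: wrote 3B at 0x00 = 1ed9c4
  after D4: wrote 7B at 0x23 = 6d4e1ed9c4ab2f
query mem[0x02]=0xc4, mem[0x01]=0xd9, mem[0x27]=0xc4, mem[0x1d]=0xa1, mem[0x08]=0x4e

MEM[0x02,0x01,0x27,0x1d,0x08] = c4 d9 c4 a1 4e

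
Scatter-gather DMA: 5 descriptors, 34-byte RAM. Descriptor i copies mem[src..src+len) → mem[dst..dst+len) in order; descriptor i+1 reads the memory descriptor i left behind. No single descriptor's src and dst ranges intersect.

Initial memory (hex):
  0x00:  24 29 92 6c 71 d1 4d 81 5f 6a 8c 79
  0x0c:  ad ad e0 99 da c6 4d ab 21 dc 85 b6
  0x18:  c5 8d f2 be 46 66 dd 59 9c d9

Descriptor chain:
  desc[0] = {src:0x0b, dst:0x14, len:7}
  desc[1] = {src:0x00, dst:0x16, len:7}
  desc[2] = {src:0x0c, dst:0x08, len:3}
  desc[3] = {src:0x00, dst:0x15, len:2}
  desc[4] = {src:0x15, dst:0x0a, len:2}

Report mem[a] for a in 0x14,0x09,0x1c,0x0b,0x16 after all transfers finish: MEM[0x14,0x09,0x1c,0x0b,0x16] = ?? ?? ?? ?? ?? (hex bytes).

MEM[0x14,0x09,0x1c,0x0b,0x16] = 79 ad 4d 29 29

[0] 0x0b->0x14 len=7 : 79 ad ad e0 99 da c6
[1] 0x00->0x16 len=7 : 24 29 92 6c 71 d1 4d
[2] 0x0c->0x08 len=3 : ad ad e0
[3] 0x00->0x15 len=2 : 24 29
[4] 0x15->0x0a len=2 : 24 29
query mem[0x14]=0x79, mem[0x09]=0xad, mem[0x1c]=0x4d, mem[0x0b]=0x29, mem[0x16]=0x29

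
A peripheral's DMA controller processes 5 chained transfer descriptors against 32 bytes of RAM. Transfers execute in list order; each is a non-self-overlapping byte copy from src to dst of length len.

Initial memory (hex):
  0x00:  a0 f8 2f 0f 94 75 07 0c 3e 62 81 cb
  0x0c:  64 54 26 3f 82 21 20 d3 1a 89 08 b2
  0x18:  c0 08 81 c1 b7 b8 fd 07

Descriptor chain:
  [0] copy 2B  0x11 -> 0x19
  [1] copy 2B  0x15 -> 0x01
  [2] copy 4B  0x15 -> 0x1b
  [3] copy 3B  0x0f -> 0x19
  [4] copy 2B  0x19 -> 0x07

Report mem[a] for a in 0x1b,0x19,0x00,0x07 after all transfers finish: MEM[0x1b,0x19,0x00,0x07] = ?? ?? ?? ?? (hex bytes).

  after D0: wrote 2B at 0x19 = 2120
  after D1: wrote 2B at 0x01 = 8908
  after D2: wrote 4B at 0x1b = 8908b2c0
  after D3: wrote 3B at 0x19 = 3f8221
  after D4: wrote 2B at 0x07 = 3f82
query mem[0x1b]=0x21, mem[0x19]=0x3f, mem[0x00]=0xa0, mem[0x07]=0x3f

MEM[0x1b,0x19,0x00,0x07] = 21 3f a0 3f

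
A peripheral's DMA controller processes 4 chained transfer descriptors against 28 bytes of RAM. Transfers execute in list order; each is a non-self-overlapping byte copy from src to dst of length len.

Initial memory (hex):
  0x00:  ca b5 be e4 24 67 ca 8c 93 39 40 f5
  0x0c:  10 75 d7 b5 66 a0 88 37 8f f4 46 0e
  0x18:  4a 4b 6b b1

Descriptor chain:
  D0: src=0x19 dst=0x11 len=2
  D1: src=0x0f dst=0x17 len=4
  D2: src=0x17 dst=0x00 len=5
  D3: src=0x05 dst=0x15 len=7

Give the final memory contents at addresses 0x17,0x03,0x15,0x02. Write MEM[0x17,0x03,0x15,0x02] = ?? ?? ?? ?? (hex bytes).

MEM[0x17,0x03,0x15,0x02] = 8c 6b 67 4b

D0: mem[0x11..0x12] <- [4b 6b]
D1: mem[0x17..0x1a] <- [b5 66 4b 6b]
D2: mem[0x00..0x04] <- [b5 66 4b 6b b1]
D3: mem[0x15..0x1b] <- [67 ca 8c 93 39 40 f5]
query mem[0x17]=0x8c, mem[0x03]=0x6b, mem[0x15]=0x67, mem[0x02]=0x4b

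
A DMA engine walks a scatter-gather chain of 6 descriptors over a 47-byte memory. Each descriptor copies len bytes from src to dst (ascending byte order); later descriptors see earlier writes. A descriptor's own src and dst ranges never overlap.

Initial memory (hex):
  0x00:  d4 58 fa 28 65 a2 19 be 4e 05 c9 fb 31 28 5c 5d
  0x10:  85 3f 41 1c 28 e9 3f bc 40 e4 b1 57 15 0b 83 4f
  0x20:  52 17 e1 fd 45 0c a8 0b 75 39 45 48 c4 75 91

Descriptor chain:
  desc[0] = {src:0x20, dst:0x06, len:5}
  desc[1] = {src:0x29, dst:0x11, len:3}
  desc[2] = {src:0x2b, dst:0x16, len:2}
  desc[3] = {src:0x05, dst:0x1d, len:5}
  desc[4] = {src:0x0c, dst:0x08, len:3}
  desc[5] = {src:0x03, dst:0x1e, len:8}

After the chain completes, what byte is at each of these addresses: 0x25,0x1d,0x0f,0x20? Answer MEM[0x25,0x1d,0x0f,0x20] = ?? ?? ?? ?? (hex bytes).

#0 dst[0x06+5] := {0x52,0x17,0xe1,0xfd,0x45}
#1 dst[0x11+3] := {0x39,0x45,0x48}
#2 dst[0x16+2] := {0x48,0xc4}
#3 dst[0x1d+5] := {0xa2,0x52,0x17,0xe1,0xfd}
#4 dst[0x08+3] := {0x31,0x28,0x5c}
#5 dst[0x1e+8] := {0x28,0x65,0xa2,0x52,0x17,0x31,0x28,0x5c}
query mem[0x25]=0x5c, mem[0x1d]=0xa2, mem[0x0f]=0x5d, mem[0x20]=0xa2

MEM[0x25,0x1d,0x0f,0x20] = 5c a2 5d a2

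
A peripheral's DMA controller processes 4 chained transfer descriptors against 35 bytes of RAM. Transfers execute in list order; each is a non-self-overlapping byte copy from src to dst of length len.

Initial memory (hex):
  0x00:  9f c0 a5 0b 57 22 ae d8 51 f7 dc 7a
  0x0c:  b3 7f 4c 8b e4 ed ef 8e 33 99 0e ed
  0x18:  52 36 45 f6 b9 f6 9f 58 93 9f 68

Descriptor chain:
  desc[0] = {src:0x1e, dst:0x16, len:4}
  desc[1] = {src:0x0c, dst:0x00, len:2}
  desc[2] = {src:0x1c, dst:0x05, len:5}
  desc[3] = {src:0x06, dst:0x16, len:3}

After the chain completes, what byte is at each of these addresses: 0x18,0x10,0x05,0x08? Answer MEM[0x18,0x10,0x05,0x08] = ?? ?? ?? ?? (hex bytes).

MEM[0x18,0x10,0x05,0x08] = 58 e4 b9 58

  after D0: wrote 4B at 0x16 = 9f58939f
  after D1: wrote 2B at 0x00 = b37f
  after D2: wrote 5B at 0x05 = b9f69f5893
  after D3: wrote 3B at 0x16 = f69f58
query mem[0x18]=0x58, mem[0x10]=0xe4, mem[0x05]=0xb9, mem[0x08]=0x58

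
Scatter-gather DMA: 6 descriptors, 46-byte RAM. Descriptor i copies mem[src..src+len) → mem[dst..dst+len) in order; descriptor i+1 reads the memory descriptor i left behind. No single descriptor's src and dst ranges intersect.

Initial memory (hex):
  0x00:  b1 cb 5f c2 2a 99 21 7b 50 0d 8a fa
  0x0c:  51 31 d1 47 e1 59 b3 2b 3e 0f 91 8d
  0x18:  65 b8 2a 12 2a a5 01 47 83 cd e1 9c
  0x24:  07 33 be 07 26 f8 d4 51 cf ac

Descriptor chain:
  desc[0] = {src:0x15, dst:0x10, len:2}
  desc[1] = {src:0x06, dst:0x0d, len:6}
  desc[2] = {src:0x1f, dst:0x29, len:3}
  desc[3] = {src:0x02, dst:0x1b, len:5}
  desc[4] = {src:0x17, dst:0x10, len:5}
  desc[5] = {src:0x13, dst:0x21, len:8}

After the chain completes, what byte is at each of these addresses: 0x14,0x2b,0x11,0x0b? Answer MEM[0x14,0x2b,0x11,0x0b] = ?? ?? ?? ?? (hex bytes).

MEM[0x14,0x2b,0x11,0x0b] = 5f cd 65 fa

D0: mem[0x10..0x11] <- [0f 91]
D1: mem[0x0d..0x12] <- [21 7b 50 0d 8a fa]
D2: mem[0x29..0x2b] <- [47 83 cd]
D3: mem[0x1b..0x1f] <- [5f c2 2a 99 21]
D4: mem[0x10..0x14] <- [8d 65 b8 2a 5f]
D5: mem[0x21..0x28] <- [2a 5f 0f 91 8d 65 b8 2a]
query mem[0x14]=0x5f, mem[0x2b]=0xcd, mem[0x11]=0x65, mem[0x0b]=0xfa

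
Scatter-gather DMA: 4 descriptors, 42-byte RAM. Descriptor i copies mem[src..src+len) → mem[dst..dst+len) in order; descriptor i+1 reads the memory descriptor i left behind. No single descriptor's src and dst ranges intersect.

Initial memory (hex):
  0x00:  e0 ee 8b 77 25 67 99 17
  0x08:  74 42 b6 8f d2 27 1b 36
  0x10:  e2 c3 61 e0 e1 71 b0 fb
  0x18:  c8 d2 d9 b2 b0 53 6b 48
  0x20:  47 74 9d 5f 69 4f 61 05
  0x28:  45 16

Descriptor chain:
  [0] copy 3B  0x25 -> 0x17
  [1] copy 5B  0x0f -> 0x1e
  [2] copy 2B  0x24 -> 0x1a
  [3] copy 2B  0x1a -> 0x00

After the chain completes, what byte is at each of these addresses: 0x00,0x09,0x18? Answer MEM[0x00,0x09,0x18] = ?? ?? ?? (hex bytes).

MEM[0x00,0x09,0x18] = 69 42 61

#0 dst[0x17+3] := {0x4f,0x61,0x05}
#1 dst[0x1e+5] := {0x36,0xe2,0xc3,0x61,0xe0}
#2 dst[0x1a+2] := {0x69,0x4f}
#3 dst[0x00+2] := {0x69,0x4f}
query mem[0x00]=0x69, mem[0x09]=0x42, mem[0x18]=0x61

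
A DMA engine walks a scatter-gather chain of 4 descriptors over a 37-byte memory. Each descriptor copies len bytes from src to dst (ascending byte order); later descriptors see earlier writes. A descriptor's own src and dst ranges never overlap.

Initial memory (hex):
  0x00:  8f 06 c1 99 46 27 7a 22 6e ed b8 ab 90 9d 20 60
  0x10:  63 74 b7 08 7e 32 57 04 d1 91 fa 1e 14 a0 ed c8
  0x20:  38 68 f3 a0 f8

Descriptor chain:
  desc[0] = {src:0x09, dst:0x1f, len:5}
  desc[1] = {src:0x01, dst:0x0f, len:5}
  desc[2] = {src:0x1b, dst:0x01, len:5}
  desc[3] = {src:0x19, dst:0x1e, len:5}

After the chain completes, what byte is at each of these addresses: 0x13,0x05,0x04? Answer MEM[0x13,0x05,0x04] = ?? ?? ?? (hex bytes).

  after D0: wrote 5B at 0x1f = edb8ab909d
  after D1: wrote 5B at 0x0f = 06c1994627
  after D2: wrote 5B at 0x01 = 1e14a0eded
  after D3: wrote 5B at 0x1e = 91fa1e14a0
query mem[0x13]=0x27, mem[0x05]=0xed, mem[0x04]=0xed

MEM[0x13,0x05,0x04] = 27 ed ed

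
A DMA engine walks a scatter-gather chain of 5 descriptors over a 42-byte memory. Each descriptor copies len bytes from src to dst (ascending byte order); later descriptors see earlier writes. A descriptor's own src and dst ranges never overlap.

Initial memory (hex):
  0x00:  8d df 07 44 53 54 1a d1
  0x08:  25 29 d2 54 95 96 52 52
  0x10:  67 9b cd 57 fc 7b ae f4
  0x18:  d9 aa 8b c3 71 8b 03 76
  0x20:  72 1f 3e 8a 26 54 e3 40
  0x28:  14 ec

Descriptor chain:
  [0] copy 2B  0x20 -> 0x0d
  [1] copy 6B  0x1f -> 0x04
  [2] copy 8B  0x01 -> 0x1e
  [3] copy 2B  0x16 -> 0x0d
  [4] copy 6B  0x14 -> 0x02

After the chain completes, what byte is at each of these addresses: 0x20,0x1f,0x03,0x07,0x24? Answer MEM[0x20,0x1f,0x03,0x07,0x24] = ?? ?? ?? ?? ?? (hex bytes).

MEM[0x20,0x1f,0x03,0x07,0x24] = 44 07 7b aa 3e

  after D0: wrote 2B at 0x0d = 721f
  after D1: wrote 6B at 0x04 = 76721f3e8a26
  after D2: wrote 8B at 0x1e = df074476721f3e8a
  after D3: wrote 2B at 0x0d = aef4
  after D4: wrote 6B at 0x02 = fc7baef4d9aa
query mem[0x20]=0x44, mem[0x1f]=0x07, mem[0x03]=0x7b, mem[0x07]=0xaa, mem[0x24]=0x3e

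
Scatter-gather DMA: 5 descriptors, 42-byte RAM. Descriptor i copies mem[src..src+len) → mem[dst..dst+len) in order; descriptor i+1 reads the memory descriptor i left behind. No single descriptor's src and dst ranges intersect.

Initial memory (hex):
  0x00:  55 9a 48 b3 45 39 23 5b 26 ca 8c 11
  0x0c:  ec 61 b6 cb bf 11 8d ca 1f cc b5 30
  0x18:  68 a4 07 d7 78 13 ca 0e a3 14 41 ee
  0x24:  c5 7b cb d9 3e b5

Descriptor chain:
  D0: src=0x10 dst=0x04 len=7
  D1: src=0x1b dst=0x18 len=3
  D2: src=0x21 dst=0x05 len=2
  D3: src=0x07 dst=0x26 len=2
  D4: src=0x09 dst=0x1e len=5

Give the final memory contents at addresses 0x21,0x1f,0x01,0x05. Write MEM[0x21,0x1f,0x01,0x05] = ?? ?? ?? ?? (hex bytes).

  after D0: wrote 7B at 0x04 = bf118dca1fccb5
  after D1: wrote 3B at 0x18 = d77813
  after D2: wrote 2B at 0x05 = 1441
  after D3: wrote 2B at 0x26 = ca1f
  after D4: wrote 5B at 0x1e = ccb511ec61
query mem[0x21]=0xec, mem[0x1f]=0xb5, mem[0x01]=0x9a, mem[0x05]=0x14

MEM[0x21,0x1f,0x01,0x05] = ec b5 9a 14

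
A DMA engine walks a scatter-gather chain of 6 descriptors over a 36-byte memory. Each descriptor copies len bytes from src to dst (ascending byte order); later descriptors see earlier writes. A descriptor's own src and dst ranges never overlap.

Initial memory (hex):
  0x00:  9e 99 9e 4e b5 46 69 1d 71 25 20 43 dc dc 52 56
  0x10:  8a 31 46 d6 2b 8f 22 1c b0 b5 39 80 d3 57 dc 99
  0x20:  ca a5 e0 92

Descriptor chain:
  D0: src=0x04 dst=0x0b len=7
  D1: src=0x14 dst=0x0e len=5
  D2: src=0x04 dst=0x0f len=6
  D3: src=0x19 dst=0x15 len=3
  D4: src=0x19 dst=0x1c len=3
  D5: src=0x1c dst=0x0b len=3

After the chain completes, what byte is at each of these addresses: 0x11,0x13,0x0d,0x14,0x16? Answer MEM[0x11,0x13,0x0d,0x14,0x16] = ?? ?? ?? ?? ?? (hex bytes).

#0 dst[0x0b+7] := {0xb5,0x46,0x69,0x1d,0x71,0x25,0x20}
#1 dst[0x0e+5] := {0x2b,0x8f,0x22,0x1c,0xb0}
#2 dst[0x0f+6] := {0xb5,0x46,0x69,0x1d,0x71,0x25}
#3 dst[0x15+3] := {0xb5,0x39,0x80}
#4 dst[0x1c+3] := {0xb5,0x39,0x80}
#5 dst[0x0b+3] := {0xb5,0x39,0x80}
query mem[0x11]=0x69, mem[0x13]=0x71, mem[0x0d]=0x80, mem[0x14]=0x25, mem[0x16]=0x39

MEM[0x11,0x13,0x0d,0x14,0x16] = 69 71 80 25 39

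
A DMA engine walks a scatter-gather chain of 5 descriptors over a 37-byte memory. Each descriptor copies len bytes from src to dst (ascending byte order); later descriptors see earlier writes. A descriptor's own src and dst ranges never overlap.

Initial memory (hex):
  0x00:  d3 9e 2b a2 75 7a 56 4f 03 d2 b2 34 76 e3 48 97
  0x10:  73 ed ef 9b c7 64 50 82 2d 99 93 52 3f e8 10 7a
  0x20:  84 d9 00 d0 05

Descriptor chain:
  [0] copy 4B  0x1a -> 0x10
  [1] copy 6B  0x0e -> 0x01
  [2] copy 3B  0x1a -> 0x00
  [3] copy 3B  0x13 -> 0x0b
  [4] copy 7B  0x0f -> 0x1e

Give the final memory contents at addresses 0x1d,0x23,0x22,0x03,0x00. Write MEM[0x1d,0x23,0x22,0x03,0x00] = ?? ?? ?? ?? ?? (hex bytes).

MEM[0x1d,0x23,0x22,0x03,0x00] = e8 c7 e8 93 93

D0: mem[0x10..0x13] <- [93 52 3f e8]
D1: mem[0x01..0x06] <- [48 97 93 52 3f e8]
D2: mem[0x00..0x02] <- [93 52 3f]
D3: mem[0x0b..0x0d] <- [e8 c7 64]
D4: mem[0x1e..0x24] <- [97 93 52 3f e8 c7 64]
query mem[0x1d]=0xe8, mem[0x23]=0xc7, mem[0x22]=0xe8, mem[0x03]=0x93, mem[0x00]=0x93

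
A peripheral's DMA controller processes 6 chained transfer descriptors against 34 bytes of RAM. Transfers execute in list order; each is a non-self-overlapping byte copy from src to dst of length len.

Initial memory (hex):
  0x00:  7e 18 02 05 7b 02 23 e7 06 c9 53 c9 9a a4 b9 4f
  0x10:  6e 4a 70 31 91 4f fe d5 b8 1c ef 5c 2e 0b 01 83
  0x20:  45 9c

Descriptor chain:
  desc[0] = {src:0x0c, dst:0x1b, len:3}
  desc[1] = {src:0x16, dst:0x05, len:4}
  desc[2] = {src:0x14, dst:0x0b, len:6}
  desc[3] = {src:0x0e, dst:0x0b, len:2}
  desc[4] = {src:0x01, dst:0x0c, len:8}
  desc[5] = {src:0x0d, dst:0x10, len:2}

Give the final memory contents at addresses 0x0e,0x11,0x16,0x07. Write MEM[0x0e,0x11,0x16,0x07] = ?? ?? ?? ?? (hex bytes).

MEM[0x0e,0x11,0x16,0x07] = 05 05 fe b8

D0: mem[0x1b..0x1d] <- [9a a4 b9]
D1: mem[0x05..0x08] <- [fe d5 b8 1c]
D2: mem[0x0b..0x10] <- [91 4f fe d5 b8 1c]
D3: mem[0x0b..0x0c] <- [d5 b8]
D4: mem[0x0c..0x13] <- [18 02 05 7b fe d5 b8 1c]
D5: mem[0x10..0x11] <- [02 05]
query mem[0x0e]=0x05, mem[0x11]=0x05, mem[0x16]=0xfe, mem[0x07]=0xb8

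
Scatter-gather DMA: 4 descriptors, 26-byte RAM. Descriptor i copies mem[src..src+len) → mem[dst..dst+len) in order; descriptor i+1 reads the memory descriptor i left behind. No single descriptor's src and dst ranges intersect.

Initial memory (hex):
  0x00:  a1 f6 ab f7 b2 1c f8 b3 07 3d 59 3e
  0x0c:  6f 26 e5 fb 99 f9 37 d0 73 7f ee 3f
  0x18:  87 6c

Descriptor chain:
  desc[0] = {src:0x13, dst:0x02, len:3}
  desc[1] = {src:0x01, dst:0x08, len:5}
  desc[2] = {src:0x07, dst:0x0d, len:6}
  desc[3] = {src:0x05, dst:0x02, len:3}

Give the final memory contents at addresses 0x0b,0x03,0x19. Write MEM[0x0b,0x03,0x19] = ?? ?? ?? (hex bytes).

#0 dst[0x02+3] := {0xd0,0x73,0x7f}
#1 dst[0x08+5] := {0xf6,0xd0,0x73,0x7f,0x1c}
#2 dst[0x0d+6] := {0xb3,0xf6,0xd0,0x73,0x7f,0x1c}
#3 dst[0x02+3] := {0x1c,0xf8,0xb3}
query mem[0x0b]=0x7f, mem[0x03]=0xf8, mem[0x19]=0x6c

MEM[0x0b,0x03,0x19] = 7f f8 6c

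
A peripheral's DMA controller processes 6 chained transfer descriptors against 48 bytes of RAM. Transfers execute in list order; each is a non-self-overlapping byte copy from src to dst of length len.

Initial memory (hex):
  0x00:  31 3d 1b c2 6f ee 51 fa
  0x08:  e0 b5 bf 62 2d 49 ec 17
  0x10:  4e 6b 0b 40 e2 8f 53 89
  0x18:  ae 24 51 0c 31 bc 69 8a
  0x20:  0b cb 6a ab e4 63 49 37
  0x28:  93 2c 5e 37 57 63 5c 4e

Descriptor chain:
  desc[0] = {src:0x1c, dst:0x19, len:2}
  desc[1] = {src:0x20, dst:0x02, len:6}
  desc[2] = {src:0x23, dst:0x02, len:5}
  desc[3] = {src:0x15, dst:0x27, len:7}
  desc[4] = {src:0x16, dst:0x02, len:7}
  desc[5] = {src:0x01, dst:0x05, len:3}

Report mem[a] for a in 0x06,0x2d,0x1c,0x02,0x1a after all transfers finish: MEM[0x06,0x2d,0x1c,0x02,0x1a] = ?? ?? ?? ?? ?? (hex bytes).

MEM[0x06,0x2d,0x1c,0x02,0x1a] = 53 0c 31 53 bc

  after D0: wrote 2B at 0x19 = 31bc
  after D1: wrote 6B at 0x02 = 0bcb6aabe463
  after D2: wrote 5B at 0x02 = abe4634937
  after D3: wrote 7B at 0x27 = 8f5389ae31bc0c
  after D4: wrote 7B at 0x02 = 5389ae31bc0c31
  after D5: wrote 3B at 0x05 = 3d5389
query mem[0x06]=0x53, mem[0x2d]=0x0c, mem[0x1c]=0x31, mem[0x02]=0x53, mem[0x1a]=0xbc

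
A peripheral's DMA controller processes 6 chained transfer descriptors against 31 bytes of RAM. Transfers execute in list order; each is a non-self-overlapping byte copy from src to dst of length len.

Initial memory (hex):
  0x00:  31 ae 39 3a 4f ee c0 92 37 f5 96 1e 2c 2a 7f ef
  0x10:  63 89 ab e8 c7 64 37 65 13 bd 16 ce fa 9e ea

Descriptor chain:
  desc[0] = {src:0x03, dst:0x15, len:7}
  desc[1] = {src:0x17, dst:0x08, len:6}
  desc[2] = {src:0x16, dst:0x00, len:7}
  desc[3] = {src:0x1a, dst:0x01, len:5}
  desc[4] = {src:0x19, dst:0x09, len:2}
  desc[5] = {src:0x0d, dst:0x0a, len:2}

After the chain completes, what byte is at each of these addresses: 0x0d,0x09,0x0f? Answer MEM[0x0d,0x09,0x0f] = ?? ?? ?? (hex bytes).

MEM[0x0d,0x09,0x0f] = fa 92 ef

[0] 0x03->0x15 len=7 : 3a 4f ee c0 92 37 f5
[1] 0x17->0x08 len=6 : ee c0 92 37 f5 fa
[2] 0x16->0x00 len=7 : 4f ee c0 92 37 f5 fa
[3] 0x1a->0x01 len=5 : 37 f5 fa 9e ea
[4] 0x19->0x09 len=2 : 92 37
[5] 0x0d->0x0a len=2 : fa 7f
query mem[0x0d]=0xfa, mem[0x09]=0x92, mem[0x0f]=0xef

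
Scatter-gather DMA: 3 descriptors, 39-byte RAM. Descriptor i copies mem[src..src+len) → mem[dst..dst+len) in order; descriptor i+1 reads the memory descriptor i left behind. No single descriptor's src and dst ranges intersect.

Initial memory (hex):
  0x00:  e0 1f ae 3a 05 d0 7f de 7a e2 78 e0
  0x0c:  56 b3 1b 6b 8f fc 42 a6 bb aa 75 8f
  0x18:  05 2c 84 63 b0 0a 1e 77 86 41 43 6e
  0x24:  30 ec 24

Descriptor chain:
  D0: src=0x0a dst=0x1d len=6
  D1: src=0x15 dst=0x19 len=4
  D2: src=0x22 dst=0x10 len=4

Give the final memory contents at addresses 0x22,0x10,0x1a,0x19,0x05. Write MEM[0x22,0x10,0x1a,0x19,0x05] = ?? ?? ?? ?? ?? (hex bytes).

MEM[0x22,0x10,0x1a,0x19,0x05] = 6b 6b 75 aa d0

D0: mem[0x1d..0x22] <- [78 e0 56 b3 1b 6b]
D1: mem[0x19..0x1c] <- [aa 75 8f 05]
D2: mem[0x10..0x13] <- [6b 6e 30 ec]
query mem[0x22]=0x6b, mem[0x10]=0x6b, mem[0x1a]=0x75, mem[0x19]=0xaa, mem[0x05]=0xd0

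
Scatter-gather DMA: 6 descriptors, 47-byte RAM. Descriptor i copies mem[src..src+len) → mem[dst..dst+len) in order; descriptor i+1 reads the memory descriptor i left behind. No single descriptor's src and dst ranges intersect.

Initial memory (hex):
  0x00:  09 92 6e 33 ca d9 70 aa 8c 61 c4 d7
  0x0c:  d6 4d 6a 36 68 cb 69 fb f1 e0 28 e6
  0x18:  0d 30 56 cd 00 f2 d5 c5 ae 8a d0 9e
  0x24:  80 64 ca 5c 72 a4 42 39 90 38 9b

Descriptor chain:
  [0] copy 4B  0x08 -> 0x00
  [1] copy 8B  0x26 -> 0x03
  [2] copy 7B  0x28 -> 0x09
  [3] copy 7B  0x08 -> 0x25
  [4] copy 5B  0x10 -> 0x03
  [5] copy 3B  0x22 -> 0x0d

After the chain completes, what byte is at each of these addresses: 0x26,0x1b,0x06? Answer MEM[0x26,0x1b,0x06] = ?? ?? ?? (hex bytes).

[0] 0x08->0x00 len=4 : 8c 61 c4 d7
[1] 0x26->0x03 len=8 : ca 5c 72 a4 42 39 90 38
[2] 0x28->0x09 len=7 : 72 a4 42 39 90 38 9b
[3] 0x08->0x25 len=7 : 39 72 a4 42 39 90 38
[4] 0x10->0x03 len=5 : 68 cb 69 fb f1
[5] 0x22->0x0d len=3 : d0 9e 80
query mem[0x26]=0x72, mem[0x1b]=0xcd, mem[0x06]=0xfb

MEM[0x26,0x1b,0x06] = 72 cd fb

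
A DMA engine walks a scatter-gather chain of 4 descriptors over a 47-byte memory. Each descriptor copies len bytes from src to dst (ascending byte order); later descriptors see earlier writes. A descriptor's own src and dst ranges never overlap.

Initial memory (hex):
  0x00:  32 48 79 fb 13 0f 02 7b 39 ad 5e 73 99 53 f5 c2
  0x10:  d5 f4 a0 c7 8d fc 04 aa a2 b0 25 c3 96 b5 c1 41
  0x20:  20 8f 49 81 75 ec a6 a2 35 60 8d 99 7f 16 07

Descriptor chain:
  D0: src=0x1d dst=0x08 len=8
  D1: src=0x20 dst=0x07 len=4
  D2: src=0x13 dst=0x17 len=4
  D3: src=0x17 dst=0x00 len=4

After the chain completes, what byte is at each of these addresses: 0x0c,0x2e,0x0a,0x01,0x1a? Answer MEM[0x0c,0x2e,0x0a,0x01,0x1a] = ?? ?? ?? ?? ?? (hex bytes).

#0 dst[0x08+8] := {0xb5,0xc1,0x41,0x20,0x8f,0x49,0x81,0x75}
#1 dst[0x07+4] := {0x20,0x8f,0x49,0x81}
#2 dst[0x17+4] := {0xc7,0x8d,0xfc,0x04}
#3 dst[0x00+4] := {0xc7,0x8d,0xfc,0x04}
query mem[0x0c]=0x8f, mem[0x2e]=0x07, mem[0x0a]=0x81, mem[0x01]=0x8d, mem[0x1a]=0x04

MEM[0x0c,0x2e,0x0a,0x01,0x1a] = 8f 07 81 8d 04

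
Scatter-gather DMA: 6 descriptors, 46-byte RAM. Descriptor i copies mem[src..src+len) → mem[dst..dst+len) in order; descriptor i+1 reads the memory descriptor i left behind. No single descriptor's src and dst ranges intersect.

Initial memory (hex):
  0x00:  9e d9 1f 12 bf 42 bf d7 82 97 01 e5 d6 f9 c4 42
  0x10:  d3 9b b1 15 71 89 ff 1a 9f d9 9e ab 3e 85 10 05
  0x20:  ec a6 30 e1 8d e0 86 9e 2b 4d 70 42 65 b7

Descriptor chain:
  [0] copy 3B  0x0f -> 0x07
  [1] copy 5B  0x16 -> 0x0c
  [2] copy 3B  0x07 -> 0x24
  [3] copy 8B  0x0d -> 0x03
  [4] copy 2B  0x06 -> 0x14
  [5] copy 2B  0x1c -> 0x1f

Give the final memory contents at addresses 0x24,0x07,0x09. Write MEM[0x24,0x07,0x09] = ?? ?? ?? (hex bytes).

MEM[0x24,0x07,0x09] = 42 9b 15

[0] 0x0f->0x07 len=3 : 42 d3 9b
[1] 0x16->0x0c len=5 : ff 1a 9f d9 9e
[2] 0x07->0x24 len=3 : 42 d3 9b
[3] 0x0d->0x03 len=8 : 1a 9f d9 9e 9b b1 15 71
[4] 0x06->0x14 len=2 : 9e 9b
[5] 0x1c->0x1f len=2 : 3e 85
query mem[0x24]=0x42, mem[0x07]=0x9b, mem[0x09]=0x15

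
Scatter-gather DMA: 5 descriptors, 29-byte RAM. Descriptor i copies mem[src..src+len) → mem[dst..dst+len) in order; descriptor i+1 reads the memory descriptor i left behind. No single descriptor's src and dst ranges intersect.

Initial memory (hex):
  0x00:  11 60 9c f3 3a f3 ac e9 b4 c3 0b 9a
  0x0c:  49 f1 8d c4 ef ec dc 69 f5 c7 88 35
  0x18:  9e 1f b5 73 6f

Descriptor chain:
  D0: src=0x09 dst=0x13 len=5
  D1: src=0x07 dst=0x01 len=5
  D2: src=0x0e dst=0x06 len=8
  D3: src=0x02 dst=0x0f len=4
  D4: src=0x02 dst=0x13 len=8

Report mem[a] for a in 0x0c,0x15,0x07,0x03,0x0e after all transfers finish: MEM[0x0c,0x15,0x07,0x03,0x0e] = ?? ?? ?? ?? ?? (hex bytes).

D0: mem[0x13..0x17] <- [c3 0b 9a 49 f1]
D1: mem[0x01..0x05] <- [e9 b4 c3 0b 9a]
D2: mem[0x06..0x0d] <- [8d c4 ef ec dc c3 0b 9a]
D3: mem[0x0f..0x12] <- [b4 c3 0b 9a]
D4: mem[0x13..0x1a] <- [b4 c3 0b 9a 8d c4 ef ec]
query mem[0x0c]=0x0b, mem[0x15]=0x0b, mem[0x07]=0xc4, mem[0x03]=0xc3, mem[0x0e]=0x8d

MEM[0x0c,0x15,0x07,0x03,0x0e] = 0b 0b c4 c3 8d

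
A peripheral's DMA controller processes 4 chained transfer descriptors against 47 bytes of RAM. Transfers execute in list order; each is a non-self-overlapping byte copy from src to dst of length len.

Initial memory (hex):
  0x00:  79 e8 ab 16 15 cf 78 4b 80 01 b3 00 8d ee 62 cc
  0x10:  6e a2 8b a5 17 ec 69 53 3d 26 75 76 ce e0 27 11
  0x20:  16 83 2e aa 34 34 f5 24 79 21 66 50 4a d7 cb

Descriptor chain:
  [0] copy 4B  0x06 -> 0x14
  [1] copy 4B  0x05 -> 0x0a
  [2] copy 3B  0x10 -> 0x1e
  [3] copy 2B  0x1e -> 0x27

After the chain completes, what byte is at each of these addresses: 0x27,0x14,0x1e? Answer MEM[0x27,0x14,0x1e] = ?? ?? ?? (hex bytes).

MEM[0x27,0x14,0x1e] = 6e 78 6e

D0: mem[0x14..0x17] <- [78 4b 80 01]
D1: mem[0x0a..0x0d] <- [cf 78 4b 80]
D2: mem[0x1e..0x20] <- [6e a2 8b]
D3: mem[0x27..0x28] <- [6e a2]
query mem[0x27]=0x6e, mem[0x14]=0x78, mem[0x1e]=0x6e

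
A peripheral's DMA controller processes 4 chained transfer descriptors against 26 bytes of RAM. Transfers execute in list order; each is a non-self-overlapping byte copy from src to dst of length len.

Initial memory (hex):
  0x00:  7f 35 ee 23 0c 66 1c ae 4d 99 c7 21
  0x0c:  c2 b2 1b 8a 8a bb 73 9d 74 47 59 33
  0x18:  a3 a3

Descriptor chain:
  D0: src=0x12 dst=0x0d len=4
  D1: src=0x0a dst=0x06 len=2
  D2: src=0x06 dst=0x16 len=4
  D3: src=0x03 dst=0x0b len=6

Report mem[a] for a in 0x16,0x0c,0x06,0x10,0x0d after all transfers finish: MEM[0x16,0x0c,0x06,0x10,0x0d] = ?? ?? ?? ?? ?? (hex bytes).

MEM[0x16,0x0c,0x06,0x10,0x0d] = c7 0c c7 4d 66

  after D0: wrote 4B at 0x0d = 739d7447
  after D1: wrote 2B at 0x06 = c721
  after D2: wrote 4B at 0x16 = c7214d99
  after D3: wrote 6B at 0x0b = 230c66c7214d
query mem[0x16]=0xc7, mem[0x0c]=0x0c, mem[0x06]=0xc7, mem[0x10]=0x4d, mem[0x0d]=0x66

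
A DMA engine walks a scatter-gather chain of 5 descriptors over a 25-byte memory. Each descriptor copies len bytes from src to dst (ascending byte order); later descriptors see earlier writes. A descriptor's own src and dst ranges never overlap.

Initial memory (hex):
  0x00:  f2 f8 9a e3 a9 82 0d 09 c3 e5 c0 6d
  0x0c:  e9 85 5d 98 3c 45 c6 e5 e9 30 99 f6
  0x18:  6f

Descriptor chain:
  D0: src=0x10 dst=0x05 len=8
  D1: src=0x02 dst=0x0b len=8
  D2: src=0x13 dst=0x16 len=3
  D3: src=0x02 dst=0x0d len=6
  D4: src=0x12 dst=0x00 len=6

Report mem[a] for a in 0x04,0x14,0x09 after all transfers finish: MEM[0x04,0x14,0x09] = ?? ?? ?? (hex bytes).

MEM[0x04,0x14,0x09] = e5 e9 e9

  after D0: wrote 8B at 0x05 = 3c45c6e5e93099f6
  after D1: wrote 8B at 0x0b = 9ae3a93c45c6e5e9
  after D2: wrote 3B at 0x16 = e5e930
  after D3: wrote 6B at 0x0d = 9ae3a93c45c6
  after D4: wrote 6B at 0x00 = c6e5e930e5e9
query mem[0x04]=0xe5, mem[0x14]=0xe9, mem[0x09]=0xe9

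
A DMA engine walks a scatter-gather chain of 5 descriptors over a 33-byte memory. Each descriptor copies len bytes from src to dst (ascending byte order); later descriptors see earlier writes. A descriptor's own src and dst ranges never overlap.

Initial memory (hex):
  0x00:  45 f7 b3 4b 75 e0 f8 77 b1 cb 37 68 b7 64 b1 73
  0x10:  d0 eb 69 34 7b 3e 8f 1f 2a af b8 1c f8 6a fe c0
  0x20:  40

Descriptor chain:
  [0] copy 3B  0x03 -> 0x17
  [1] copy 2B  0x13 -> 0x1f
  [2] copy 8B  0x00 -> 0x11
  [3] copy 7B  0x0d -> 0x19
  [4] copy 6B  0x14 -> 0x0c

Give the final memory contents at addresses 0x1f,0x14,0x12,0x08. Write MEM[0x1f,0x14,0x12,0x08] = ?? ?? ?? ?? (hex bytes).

MEM[0x1f,0x14,0x12,0x08] = b3 4b f7 b1

  after D0: wrote 3B at 0x17 = 4b75e0
  after D1: wrote 2B at 0x1f = 347b
  after D2: wrote 8B at 0x11 = 45f7b34b75e0f877
  after D3: wrote 7B at 0x19 = 64b173d045f7b3
  after D4: wrote 6B at 0x0c = 4b75e0f87764
query mem[0x1f]=0xb3, mem[0x14]=0x4b, mem[0x12]=0xf7, mem[0x08]=0xb1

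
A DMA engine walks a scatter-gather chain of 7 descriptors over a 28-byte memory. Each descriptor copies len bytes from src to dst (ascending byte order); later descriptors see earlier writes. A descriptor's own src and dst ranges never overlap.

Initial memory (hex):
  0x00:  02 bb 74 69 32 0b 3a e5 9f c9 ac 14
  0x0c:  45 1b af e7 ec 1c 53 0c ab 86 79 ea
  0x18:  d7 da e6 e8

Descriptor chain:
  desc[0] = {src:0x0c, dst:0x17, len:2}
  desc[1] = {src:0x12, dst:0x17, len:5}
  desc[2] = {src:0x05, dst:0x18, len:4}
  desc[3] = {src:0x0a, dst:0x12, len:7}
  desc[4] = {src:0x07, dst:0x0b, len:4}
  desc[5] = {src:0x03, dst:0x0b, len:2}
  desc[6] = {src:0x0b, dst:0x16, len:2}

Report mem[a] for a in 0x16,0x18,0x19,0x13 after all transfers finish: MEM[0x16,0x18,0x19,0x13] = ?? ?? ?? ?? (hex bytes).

[0] 0x0c->0x17 len=2 : 45 1b
[1] 0x12->0x17 len=5 : 53 0c ab 86 79
[2] 0x05->0x18 len=4 : 0b 3a e5 9f
[3] 0x0a->0x12 len=7 : ac 14 45 1b af e7 ec
[4] 0x07->0x0b len=4 : e5 9f c9 ac
[5] 0x03->0x0b len=2 : 69 32
[6] 0x0b->0x16 len=2 : 69 32
query mem[0x16]=0x69, mem[0x18]=0xec, mem[0x19]=0x3a, mem[0x13]=0x14

MEM[0x16,0x18,0x19,0x13] = 69 ec 3a 14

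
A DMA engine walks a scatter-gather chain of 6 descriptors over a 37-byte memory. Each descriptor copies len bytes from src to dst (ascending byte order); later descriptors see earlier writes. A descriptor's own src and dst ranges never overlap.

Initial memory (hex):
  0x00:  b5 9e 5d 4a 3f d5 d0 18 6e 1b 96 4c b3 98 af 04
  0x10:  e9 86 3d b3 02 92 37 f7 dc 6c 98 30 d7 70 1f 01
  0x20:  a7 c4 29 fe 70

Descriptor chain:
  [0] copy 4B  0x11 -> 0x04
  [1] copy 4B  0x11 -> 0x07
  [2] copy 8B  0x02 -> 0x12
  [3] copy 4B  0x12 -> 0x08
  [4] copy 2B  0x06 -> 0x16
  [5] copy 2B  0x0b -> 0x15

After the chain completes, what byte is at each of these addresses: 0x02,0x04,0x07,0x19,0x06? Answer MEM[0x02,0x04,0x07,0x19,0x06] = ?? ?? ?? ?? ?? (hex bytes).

D0: mem[0x04..0x07] <- [86 3d b3 02]
D1: mem[0x07..0x0a] <- [86 3d b3 02]
D2: mem[0x12..0x19] <- [5d 4a 86 3d b3 86 3d b3]
D3: mem[0x08..0x0b] <- [5d 4a 86 3d]
D4: mem[0x16..0x17] <- [b3 86]
D5: mem[0x15..0x16] <- [3d b3]
query mem[0x02]=0x5d, mem[0x04]=0x86, mem[0x07]=0x86, mem[0x19]=0xb3, mem[0x06]=0xb3

MEM[0x02,0x04,0x07,0x19,0x06] = 5d 86 86 b3 b3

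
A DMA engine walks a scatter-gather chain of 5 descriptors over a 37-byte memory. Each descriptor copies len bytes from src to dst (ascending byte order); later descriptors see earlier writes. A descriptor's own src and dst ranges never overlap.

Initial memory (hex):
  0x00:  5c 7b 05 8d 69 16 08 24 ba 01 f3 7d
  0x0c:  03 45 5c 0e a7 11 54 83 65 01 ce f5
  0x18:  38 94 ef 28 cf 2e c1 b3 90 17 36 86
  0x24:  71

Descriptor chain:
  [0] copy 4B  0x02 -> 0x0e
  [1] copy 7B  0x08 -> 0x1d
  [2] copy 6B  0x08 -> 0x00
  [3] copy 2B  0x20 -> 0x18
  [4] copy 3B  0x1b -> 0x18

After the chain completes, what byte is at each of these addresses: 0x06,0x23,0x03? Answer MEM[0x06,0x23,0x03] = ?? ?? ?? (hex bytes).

D0: mem[0x0e..0x11] <- [05 8d 69 16]
D1: mem[0x1d..0x23] <- [ba 01 f3 7d 03 45 05]
D2: mem[0x00..0x05] <- [ba 01 f3 7d 03 45]
D3: mem[0x18..0x19] <- [7d 03]
D4: mem[0x18..0x1a] <- [28 cf ba]
query mem[0x06]=0x08, mem[0x23]=0x05, mem[0x03]=0x7d

MEM[0x06,0x23,0x03] = 08 05 7d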